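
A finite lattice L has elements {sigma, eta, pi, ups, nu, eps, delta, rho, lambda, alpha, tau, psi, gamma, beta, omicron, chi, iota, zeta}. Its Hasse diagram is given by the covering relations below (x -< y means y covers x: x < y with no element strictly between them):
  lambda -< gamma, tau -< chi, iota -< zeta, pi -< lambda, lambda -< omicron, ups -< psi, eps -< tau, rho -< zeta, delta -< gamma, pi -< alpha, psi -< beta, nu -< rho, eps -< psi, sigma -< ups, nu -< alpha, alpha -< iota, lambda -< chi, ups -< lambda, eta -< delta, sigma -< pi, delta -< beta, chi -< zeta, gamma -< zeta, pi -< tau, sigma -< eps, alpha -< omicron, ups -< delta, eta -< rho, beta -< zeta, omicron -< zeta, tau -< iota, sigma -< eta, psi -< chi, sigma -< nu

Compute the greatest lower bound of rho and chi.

sigma

Common lower bounds of {rho, chi}: sigma.
The greatest among these is sigma.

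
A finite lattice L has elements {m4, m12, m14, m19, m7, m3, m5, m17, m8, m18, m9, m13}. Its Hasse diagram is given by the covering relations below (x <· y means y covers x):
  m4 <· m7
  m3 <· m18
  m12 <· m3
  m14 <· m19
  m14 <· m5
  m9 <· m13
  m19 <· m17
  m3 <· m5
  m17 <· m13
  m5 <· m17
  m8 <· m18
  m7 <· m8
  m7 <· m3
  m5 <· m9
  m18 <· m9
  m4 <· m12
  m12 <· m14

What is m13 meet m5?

Common lower bounds of {m13, m5}: m12, m14, m3, m4, m5, m7.
The greatest among these is m5.

m5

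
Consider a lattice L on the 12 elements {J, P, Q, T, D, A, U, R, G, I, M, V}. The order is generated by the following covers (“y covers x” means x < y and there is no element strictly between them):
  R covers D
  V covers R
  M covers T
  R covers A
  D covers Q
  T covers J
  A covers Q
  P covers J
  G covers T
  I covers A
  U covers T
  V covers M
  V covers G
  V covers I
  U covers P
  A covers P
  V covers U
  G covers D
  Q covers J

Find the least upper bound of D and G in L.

Common upper bounds of {D, G}: G, V.
The least among these is G.

G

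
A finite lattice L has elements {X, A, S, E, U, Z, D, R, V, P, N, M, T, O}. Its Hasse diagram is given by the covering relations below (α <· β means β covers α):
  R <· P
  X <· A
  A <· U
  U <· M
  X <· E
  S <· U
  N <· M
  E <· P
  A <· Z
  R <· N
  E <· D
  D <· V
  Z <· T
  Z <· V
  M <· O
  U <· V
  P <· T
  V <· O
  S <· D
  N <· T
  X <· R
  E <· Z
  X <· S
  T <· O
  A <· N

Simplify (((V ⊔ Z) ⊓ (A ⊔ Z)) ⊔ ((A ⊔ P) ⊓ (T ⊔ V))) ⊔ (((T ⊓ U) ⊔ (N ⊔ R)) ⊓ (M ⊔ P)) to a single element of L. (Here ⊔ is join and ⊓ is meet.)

T

V ∨ Z = V
A ∨ Z = Z
V ∧ Z = Z
A ∨ P = T
T ∨ V = O
T ∧ O = T
Z ∨ T = T
T ∧ U = A
N ∨ R = N
A ∨ N = N
M ∨ P = O
N ∧ O = N
T ∨ N = T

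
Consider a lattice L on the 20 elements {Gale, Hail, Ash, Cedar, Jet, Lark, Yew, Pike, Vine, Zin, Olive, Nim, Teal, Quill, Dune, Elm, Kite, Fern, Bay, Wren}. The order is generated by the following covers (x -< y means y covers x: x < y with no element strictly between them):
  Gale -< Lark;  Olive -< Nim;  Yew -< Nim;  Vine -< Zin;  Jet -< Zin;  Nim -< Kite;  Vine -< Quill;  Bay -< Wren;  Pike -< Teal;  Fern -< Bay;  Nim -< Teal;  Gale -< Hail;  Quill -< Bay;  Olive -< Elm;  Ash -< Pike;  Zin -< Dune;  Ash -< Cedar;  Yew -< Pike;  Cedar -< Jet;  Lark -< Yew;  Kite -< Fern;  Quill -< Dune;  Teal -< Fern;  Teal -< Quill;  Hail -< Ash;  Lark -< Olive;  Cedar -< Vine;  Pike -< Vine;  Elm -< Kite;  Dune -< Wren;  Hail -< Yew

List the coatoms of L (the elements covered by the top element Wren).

The coatoms are exactly the elements covered by Wren: Bay, Dune.

Bay, Dune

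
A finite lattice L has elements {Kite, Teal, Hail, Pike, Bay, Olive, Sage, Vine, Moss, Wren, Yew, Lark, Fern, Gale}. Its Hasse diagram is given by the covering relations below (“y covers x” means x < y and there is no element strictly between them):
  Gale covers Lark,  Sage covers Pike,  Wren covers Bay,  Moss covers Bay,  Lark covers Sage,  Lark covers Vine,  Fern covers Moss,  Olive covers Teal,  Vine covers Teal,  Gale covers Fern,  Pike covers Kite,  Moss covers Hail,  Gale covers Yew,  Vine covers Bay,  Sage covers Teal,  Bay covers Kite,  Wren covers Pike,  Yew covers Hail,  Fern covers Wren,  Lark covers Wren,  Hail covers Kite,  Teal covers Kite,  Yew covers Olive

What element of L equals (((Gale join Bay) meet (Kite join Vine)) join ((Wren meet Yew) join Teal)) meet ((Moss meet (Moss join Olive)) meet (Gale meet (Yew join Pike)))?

Bay

Gale ∨ Bay = Gale
Kite ∨ Vine = Vine
Gale ∧ Vine = Vine
Wren ∧ Yew = Kite
Kite ∨ Teal = Teal
Vine ∨ Teal = Vine
Moss ∨ Olive = Gale
Moss ∧ Gale = Moss
Yew ∨ Pike = Gale
Gale ∧ Gale = Gale
Moss ∧ Gale = Moss
Vine ∧ Moss = Bay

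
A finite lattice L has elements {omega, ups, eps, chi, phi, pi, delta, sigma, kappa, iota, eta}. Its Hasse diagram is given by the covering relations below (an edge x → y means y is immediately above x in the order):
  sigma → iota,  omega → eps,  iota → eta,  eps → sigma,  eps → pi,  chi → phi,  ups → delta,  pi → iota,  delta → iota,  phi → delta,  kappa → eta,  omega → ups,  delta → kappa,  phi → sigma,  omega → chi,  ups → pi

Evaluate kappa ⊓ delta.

kappa ∧ delta = delta

delta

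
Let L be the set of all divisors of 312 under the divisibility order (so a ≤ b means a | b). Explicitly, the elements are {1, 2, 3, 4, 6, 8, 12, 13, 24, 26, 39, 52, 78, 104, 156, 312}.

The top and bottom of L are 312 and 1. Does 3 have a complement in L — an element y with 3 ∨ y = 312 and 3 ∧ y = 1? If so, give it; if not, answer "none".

104

Need y with 3 ∨ y = 312 and 3 ∧ y = 1.
Checking each element gives: 104.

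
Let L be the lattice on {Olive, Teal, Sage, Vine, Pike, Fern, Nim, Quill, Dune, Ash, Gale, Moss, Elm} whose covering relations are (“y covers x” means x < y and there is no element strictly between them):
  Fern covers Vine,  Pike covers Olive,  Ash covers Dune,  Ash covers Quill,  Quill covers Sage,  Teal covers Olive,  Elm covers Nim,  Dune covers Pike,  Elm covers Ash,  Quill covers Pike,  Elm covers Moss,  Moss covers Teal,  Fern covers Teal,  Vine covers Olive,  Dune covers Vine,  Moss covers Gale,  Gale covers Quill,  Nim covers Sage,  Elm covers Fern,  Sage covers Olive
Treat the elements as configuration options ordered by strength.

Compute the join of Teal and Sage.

Moss

Common upper bounds of {Teal, Sage}: Elm, Moss.
The least among these is Moss.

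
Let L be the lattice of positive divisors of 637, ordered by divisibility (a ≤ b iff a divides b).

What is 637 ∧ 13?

13

In the divisibility order, the meet is the greatest common divisor: gcd(637, 13) = 13.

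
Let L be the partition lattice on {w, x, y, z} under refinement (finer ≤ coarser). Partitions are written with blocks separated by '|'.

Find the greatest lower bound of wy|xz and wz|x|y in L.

The meet (common refinement) of wy|xz and wz|x|y intersects blocks pairwise, giving w|x|y|z.

w|x|y|z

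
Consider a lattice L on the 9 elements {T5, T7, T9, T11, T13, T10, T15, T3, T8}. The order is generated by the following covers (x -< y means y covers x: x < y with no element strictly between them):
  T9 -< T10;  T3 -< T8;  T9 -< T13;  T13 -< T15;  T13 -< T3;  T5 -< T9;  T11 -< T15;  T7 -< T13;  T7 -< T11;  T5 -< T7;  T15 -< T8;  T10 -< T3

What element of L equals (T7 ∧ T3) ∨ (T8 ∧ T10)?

T7 ∧ T3 = T7
T8 ∧ T10 = T10
T7 ∨ T10 = T3

T3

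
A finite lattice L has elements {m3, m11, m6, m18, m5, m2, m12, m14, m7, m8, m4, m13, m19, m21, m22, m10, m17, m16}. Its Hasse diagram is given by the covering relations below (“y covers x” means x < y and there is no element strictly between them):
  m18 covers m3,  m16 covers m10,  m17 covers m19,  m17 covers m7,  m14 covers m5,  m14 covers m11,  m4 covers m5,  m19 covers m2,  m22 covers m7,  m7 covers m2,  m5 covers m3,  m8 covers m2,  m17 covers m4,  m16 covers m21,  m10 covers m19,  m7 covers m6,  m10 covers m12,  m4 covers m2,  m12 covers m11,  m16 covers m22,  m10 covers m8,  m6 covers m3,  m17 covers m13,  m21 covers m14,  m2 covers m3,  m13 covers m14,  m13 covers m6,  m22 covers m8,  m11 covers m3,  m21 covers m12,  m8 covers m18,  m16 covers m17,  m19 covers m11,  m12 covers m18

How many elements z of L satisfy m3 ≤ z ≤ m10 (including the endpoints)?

8

The interval [m3, m10] = {m10, m11, m12, m18, m19, m2, m3, m8}, which has 8 elements.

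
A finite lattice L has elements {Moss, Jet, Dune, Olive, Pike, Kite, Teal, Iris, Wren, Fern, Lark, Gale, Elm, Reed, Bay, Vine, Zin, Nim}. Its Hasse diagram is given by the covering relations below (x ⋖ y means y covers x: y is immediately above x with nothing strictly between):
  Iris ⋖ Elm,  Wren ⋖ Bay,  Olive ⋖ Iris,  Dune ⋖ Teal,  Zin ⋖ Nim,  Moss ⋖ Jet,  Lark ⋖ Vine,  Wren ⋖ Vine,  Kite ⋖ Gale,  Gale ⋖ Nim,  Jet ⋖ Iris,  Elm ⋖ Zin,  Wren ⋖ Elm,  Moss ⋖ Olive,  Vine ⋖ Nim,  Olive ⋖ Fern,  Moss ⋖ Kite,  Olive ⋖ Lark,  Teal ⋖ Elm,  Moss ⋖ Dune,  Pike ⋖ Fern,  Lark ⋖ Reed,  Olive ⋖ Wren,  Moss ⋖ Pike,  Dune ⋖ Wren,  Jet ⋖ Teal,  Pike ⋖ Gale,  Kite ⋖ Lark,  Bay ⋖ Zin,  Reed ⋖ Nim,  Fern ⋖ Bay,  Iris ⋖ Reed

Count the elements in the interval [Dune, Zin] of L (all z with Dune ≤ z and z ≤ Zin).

The interval [Dune, Zin] = {Bay, Dune, Elm, Teal, Wren, Zin}, which has 6 elements.

6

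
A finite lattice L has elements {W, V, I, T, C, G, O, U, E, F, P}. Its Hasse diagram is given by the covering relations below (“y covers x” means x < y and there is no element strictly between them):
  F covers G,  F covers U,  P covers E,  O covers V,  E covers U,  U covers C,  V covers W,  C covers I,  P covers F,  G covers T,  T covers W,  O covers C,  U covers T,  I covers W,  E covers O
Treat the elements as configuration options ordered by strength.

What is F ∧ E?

Common lower bounds of {F, E}: C, I, T, U, W.
The greatest among these is U.

U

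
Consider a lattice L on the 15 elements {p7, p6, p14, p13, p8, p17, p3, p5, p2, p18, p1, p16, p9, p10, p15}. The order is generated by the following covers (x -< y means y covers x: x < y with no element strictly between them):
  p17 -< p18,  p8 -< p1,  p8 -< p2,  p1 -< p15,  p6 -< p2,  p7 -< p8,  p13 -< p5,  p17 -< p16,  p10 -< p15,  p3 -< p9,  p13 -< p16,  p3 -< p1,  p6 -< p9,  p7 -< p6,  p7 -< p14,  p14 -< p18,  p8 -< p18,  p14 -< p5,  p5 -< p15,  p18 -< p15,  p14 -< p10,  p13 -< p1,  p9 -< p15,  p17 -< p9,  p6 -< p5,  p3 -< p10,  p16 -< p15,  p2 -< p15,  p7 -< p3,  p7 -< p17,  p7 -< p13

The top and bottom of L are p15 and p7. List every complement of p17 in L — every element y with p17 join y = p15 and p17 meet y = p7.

p1, p10, p2, p5

Need y with p17 ∨ y = p15 and p17 ∧ y = p7.
Checking each element gives: p1, p10, p2, p5.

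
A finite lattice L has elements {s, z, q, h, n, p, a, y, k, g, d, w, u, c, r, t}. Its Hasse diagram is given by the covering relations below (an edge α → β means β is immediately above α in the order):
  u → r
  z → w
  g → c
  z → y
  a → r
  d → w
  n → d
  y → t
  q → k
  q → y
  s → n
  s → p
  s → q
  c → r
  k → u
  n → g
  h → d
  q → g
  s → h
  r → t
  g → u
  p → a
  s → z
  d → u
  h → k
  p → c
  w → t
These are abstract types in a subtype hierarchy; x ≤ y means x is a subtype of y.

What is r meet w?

Common lower bounds of {r, w}: d, h, n, s.
The greatest among these is d.

d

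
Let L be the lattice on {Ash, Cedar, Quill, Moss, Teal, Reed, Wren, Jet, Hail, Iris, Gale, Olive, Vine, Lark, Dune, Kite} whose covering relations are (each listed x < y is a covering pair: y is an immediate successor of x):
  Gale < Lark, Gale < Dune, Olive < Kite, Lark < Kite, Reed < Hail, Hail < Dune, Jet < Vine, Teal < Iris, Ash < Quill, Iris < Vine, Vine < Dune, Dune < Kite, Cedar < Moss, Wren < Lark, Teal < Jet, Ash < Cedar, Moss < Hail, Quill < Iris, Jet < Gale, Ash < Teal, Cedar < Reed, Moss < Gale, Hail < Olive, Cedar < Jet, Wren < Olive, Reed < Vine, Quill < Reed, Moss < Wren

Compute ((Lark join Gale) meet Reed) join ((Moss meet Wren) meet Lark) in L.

Moss

Lark ∨ Gale = Lark
Lark ∧ Reed = Cedar
Moss ∧ Wren = Moss
Moss ∧ Lark = Moss
Cedar ∨ Moss = Moss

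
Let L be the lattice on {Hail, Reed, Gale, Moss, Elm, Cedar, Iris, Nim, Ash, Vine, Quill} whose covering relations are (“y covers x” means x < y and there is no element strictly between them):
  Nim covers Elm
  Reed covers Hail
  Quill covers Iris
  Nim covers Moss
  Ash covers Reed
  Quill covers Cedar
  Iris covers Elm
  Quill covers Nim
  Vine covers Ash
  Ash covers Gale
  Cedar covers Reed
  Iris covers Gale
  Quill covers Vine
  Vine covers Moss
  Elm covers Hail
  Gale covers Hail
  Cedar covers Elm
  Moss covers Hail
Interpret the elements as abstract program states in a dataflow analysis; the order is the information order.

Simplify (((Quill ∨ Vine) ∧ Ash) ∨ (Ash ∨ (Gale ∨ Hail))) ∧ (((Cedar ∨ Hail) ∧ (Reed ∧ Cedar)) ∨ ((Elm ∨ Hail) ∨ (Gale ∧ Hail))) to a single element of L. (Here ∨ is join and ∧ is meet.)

Reed

Quill ∨ Vine = Quill
Quill ∧ Ash = Ash
Gale ∨ Hail = Gale
Ash ∨ Gale = Ash
Ash ∨ Ash = Ash
Cedar ∨ Hail = Cedar
Reed ∧ Cedar = Reed
Cedar ∧ Reed = Reed
Elm ∨ Hail = Elm
Gale ∧ Hail = Hail
Elm ∨ Hail = Elm
Reed ∨ Elm = Cedar
Ash ∧ Cedar = Reed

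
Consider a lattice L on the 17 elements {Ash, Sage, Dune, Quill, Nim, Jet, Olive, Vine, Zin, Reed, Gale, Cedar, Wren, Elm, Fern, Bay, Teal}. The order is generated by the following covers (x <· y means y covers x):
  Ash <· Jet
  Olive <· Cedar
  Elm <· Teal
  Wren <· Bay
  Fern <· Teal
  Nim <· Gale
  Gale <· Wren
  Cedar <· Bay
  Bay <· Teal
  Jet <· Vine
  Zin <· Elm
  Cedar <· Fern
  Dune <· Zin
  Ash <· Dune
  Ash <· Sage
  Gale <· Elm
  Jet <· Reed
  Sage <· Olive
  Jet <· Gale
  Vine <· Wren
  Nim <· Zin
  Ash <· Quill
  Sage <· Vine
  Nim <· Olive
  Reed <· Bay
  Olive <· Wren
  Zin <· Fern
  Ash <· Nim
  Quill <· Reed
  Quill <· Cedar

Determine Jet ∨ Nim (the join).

Common upper bounds of {Jet, Nim}: Bay, Elm, Gale, Teal, Wren.
The least among these is Gale.

Gale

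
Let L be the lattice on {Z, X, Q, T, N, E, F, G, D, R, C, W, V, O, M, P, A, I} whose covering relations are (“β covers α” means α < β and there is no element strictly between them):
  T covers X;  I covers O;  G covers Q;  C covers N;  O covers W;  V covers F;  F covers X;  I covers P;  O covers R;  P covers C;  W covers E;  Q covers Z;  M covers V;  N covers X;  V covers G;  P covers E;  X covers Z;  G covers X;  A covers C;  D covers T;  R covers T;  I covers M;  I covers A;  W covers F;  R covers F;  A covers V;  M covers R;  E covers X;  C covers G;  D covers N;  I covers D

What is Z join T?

T

Common upper bounds of {Z, T}: D, I, M, O, R, T.
The least among these is T.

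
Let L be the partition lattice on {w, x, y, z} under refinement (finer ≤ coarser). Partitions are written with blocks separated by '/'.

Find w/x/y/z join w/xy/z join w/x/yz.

The join of w/x/y/z, w/xy/z, w/x/yz merges any blocks that overlap across the partitions, giving w/xyz.

w/xyz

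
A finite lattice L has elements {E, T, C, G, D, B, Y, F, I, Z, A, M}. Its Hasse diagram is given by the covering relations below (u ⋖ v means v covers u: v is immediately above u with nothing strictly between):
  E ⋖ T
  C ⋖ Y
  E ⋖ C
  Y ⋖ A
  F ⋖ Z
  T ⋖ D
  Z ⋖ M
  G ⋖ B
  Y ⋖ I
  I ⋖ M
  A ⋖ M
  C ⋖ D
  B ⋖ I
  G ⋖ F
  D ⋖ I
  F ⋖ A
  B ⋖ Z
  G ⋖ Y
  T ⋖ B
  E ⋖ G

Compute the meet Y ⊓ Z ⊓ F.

G

Common lower bounds of {Y, Z, F}: E, G.
The greatest among these is G.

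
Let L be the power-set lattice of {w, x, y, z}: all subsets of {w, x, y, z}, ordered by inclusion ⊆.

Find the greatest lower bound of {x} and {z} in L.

Under ⊆, meet is intersection: {x} ∩ {z} = {}.

{}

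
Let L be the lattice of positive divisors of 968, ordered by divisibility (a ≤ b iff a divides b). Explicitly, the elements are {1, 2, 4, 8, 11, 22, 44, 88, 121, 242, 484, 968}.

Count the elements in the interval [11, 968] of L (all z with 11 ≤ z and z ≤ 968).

The interval [11, 968] = {11, 121, 22, 242, 44, 484, 88, 968}, which has 8 elements.

8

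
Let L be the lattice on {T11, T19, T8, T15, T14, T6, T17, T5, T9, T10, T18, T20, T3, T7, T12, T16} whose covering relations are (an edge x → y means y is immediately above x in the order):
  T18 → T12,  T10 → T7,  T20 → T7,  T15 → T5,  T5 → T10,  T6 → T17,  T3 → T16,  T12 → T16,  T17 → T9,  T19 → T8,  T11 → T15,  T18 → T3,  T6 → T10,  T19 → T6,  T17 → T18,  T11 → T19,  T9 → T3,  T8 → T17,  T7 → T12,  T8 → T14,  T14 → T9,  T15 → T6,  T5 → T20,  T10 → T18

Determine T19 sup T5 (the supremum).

T10

Common upper bounds of {T19, T5}: T10, T12, T16, T18, T3, T7.
The least among these is T10.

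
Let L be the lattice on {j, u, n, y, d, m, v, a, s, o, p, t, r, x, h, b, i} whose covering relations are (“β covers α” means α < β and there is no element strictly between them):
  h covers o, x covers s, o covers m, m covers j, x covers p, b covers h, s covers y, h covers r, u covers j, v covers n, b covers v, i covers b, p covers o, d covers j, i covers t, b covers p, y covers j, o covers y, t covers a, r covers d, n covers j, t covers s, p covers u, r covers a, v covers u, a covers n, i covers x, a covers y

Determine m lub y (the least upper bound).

Common upper bounds of {m, y}: b, h, i, o, p, x.
The least among these is o.

o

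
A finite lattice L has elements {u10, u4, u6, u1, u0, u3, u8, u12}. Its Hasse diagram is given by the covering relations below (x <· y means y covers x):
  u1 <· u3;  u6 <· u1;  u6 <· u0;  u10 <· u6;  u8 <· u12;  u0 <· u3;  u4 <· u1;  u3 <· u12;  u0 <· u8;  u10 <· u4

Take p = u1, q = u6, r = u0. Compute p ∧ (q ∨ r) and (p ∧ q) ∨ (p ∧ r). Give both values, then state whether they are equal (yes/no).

q ∨ r = u0, so p ∧ (q ∨ r) = u1 ∧ u0 = u6.
p ∧ q = u6 and p ∧ r = u6, so (p ∧ q) ∨ (p ∧ r) = u6 ∨ u6 = u6.
Equal: yes.

u6; u6; yes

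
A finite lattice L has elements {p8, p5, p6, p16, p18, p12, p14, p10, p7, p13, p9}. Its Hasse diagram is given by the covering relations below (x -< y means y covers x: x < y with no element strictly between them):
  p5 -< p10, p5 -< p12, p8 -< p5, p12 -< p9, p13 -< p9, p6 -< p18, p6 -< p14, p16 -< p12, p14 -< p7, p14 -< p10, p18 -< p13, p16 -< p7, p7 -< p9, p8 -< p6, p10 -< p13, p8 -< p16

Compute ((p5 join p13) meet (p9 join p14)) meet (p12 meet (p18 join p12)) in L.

p5 ∨ p13 = p13
p9 ∨ p14 = p9
p13 ∧ p9 = p13
p18 ∨ p12 = p9
p12 ∧ p9 = p12
p13 ∧ p12 = p5

p5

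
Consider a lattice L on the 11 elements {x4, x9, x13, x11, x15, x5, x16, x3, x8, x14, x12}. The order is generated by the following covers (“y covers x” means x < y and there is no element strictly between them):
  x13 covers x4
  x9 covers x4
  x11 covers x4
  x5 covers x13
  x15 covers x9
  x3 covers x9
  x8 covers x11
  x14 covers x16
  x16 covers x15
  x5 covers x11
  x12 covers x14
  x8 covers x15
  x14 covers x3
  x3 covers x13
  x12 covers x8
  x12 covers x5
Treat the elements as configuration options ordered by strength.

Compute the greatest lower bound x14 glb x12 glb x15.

x15

Common lower bounds of {x14, x12, x15}: x15, x4, x9.
The greatest among these is x15.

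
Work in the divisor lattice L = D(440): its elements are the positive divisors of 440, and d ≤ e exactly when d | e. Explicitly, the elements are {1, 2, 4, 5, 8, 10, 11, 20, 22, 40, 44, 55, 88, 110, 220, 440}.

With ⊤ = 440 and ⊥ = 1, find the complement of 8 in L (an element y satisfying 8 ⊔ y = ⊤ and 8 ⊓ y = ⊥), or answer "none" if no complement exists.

55

Need y with 8 ∨ y = 440 and 8 ∧ y = 1.
Checking each element gives: 55.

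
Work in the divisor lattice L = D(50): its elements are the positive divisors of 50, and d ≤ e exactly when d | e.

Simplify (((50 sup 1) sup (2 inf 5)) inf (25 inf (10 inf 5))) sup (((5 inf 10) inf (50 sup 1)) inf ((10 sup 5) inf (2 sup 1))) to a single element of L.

5

50 ∨ 1 = 50
2 ∧ 5 = 1
50 ∨ 1 = 50
10 ∧ 5 = 5
25 ∧ 5 = 5
50 ∧ 5 = 5
5 ∧ 10 = 5
50 ∨ 1 = 50
5 ∧ 50 = 5
10 ∨ 5 = 10
2 ∨ 1 = 2
10 ∧ 2 = 2
5 ∧ 2 = 1
5 ∨ 1 = 5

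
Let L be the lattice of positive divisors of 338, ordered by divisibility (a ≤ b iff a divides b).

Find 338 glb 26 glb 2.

Common lower bounds of {338, 26, 2}: 1, 2.
The greatest among these is 2.

2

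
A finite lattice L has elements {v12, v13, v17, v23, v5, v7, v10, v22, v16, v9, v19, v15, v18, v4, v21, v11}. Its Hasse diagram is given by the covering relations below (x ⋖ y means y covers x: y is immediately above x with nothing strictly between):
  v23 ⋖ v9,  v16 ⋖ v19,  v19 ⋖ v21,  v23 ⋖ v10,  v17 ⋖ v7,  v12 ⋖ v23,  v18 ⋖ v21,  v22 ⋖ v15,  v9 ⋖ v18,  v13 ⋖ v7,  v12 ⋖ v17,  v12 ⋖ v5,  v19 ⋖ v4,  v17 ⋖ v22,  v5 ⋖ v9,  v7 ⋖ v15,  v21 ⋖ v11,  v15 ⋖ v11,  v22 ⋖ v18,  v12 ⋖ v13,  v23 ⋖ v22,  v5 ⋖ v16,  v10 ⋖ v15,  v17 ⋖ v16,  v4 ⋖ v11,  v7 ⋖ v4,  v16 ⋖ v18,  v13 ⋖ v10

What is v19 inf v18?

v16

Common lower bounds of {v19, v18}: v12, v16, v17, v5.
The greatest among these is v16.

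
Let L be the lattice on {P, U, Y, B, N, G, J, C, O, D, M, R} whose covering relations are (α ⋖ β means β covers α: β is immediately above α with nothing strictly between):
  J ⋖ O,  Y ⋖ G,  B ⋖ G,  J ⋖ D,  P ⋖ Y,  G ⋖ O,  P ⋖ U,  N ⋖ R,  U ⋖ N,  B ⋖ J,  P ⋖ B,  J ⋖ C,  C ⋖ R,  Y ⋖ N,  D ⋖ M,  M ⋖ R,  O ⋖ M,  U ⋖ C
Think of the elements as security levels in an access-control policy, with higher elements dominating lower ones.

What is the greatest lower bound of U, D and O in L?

Common lower bounds of {U, D, O}: P.
The greatest among these is P.

P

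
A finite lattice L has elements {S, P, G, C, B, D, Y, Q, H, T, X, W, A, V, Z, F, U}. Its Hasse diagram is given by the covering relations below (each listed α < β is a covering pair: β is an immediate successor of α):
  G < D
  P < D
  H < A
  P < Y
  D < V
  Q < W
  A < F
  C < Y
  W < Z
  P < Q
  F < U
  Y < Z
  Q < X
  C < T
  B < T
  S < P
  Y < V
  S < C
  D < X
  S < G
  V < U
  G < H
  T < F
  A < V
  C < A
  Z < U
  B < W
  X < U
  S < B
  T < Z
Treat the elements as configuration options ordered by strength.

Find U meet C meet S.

S

Common lower bounds of {U, C, S}: S.
The greatest among these is S.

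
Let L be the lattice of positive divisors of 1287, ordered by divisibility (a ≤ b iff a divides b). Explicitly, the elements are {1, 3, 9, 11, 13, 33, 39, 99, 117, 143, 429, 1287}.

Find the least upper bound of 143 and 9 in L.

1287

Common upper bounds of {143, 9}: 1287.
The least among these is 1287.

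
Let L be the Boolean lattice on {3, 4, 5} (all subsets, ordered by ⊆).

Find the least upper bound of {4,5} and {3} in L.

Under ⊆, join is union: {4,5} ∪ {3} = {3,4,5}.

{3,4,5}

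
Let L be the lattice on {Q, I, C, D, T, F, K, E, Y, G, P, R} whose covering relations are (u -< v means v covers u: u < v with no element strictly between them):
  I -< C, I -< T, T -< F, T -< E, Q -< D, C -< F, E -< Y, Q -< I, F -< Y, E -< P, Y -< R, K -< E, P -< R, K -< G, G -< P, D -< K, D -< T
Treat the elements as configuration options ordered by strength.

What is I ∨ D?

Common upper bounds of {I, D}: E, F, P, R, T, Y.
The least among these is T.

T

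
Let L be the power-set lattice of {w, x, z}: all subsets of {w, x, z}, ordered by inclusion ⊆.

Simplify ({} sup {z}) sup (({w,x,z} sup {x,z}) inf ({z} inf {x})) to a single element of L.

{z}

{} ∨ {z} = {z}
{w,x,z} ∨ {x,z} = {w,x,z}
{z} ∧ {x} = {}
{w,x,z} ∧ {} = {}
{z} ∨ {} = {z}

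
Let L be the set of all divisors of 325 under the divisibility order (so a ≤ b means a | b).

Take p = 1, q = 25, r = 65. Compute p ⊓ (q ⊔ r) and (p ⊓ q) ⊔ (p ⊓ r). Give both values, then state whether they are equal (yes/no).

q ⊔ r = 325, so p ⊓ (q ⊔ r) = 1 ⊓ 325 = 1.
p ⊓ q = 1 and p ⊓ r = 1, so (p ⊓ q) ⊔ (p ⊓ r) = 1 ⊔ 1 = 1.
Equal: yes.

1; 1; yes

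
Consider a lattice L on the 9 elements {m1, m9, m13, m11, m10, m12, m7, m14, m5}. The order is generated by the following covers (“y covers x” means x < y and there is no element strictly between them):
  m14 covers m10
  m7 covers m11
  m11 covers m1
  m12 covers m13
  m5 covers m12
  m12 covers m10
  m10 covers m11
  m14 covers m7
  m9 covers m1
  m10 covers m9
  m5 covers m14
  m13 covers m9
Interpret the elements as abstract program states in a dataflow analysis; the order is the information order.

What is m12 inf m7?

Common lower bounds of {m12, m7}: m1, m11.
The greatest among these is m11.

m11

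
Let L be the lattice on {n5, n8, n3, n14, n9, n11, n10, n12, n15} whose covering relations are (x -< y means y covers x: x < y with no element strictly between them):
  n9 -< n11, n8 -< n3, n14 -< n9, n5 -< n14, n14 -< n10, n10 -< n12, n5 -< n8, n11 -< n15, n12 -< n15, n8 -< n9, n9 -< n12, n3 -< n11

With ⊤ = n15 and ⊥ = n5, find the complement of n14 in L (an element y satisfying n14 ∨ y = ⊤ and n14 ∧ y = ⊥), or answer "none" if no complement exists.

For every candidate y, either n14 ∨ y ≠ n15 or n14 ∧ y ≠ n5; no complement exists.

none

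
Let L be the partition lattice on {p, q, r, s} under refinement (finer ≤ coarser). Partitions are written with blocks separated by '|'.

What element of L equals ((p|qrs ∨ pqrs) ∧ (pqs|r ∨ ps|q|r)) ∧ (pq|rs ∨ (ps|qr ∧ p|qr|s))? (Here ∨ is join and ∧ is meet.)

pqs|r

p|qrs ∨ pqrs = pqrs
pqs|r ∨ ps|q|r = pqs|r
pqrs ∧ pqs|r = pqs|r
ps|qr ∧ p|qr|s = p|qr|s
pq|rs ∨ p|qr|s = pqrs
pqs|r ∧ pqrs = pqs|r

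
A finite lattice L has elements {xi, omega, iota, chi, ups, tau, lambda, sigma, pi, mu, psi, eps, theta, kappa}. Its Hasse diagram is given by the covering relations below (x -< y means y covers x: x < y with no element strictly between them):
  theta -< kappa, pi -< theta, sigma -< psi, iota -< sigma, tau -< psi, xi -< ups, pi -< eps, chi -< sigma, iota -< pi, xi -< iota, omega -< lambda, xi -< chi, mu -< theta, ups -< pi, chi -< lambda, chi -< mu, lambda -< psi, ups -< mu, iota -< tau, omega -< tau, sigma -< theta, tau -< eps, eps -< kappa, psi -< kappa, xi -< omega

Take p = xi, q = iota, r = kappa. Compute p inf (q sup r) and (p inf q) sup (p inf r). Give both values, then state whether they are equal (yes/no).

xi; xi; yes

q sup r = kappa, so p inf (q sup r) = xi inf kappa = xi.
p inf q = xi and p inf r = xi, so (p inf q) sup (p inf r) = xi sup xi = xi.
Equal: yes.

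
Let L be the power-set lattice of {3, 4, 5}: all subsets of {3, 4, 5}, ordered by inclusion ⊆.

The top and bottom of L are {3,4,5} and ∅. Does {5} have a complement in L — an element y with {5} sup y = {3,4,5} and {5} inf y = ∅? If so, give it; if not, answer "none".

{3,4}

Need y with {5} ∨ y = {3,4,5} and {5} ∧ y = ∅.
Checking each element gives: {3,4}.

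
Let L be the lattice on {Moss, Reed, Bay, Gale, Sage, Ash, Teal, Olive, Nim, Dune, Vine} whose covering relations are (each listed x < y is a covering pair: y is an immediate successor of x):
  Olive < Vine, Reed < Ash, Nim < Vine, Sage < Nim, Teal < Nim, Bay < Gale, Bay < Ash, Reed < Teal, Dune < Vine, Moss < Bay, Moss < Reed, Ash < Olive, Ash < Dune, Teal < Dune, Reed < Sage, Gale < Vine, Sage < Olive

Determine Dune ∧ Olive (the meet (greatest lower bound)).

Common lower bounds of {Dune, Olive}: Ash, Bay, Moss, Reed.
The greatest among these is Ash.

Ash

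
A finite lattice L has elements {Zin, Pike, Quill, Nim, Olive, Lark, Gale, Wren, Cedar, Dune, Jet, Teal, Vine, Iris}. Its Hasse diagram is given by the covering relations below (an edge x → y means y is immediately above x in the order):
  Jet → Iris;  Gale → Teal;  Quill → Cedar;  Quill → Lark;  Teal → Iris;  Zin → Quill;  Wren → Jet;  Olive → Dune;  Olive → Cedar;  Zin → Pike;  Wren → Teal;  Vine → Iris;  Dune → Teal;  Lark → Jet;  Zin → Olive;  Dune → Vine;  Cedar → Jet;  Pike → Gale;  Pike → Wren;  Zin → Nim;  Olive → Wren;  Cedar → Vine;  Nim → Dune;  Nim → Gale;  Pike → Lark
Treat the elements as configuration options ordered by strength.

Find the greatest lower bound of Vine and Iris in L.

Vine

Common lower bounds of {Vine, Iris}: Cedar, Dune, Nim, Olive, Quill, Vine, Zin.
The greatest among these is Vine.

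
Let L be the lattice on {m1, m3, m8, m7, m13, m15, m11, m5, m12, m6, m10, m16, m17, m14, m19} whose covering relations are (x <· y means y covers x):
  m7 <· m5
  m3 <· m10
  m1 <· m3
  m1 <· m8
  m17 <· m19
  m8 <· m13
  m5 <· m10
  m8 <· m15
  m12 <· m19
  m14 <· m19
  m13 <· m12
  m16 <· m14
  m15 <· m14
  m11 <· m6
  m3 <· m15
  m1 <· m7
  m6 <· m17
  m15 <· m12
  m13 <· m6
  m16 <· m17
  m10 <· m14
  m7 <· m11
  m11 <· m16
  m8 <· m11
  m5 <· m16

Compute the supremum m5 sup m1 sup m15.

Common upper bounds of {m5, m1, m15}: m14, m19.
The least among these is m14.

m14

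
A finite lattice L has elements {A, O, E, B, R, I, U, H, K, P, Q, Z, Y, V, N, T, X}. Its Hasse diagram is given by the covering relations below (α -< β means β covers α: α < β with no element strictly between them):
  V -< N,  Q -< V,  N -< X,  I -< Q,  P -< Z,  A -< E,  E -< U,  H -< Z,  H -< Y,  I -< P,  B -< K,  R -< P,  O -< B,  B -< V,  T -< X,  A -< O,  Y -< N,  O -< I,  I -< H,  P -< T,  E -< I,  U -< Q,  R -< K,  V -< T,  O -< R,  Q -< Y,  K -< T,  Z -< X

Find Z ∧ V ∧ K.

O

Common lower bounds of {Z, V, K}: A, O.
The greatest among these is O.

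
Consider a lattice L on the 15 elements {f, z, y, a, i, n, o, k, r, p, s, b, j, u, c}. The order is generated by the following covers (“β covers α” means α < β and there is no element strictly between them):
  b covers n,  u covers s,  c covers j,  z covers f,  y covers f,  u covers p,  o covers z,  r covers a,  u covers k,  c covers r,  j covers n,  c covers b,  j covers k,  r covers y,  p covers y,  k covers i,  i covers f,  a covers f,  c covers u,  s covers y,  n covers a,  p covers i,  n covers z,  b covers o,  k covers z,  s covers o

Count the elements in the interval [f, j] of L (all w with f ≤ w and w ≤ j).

7

The interval [f, j] = {a, f, i, j, k, n, z}, which has 7 elements.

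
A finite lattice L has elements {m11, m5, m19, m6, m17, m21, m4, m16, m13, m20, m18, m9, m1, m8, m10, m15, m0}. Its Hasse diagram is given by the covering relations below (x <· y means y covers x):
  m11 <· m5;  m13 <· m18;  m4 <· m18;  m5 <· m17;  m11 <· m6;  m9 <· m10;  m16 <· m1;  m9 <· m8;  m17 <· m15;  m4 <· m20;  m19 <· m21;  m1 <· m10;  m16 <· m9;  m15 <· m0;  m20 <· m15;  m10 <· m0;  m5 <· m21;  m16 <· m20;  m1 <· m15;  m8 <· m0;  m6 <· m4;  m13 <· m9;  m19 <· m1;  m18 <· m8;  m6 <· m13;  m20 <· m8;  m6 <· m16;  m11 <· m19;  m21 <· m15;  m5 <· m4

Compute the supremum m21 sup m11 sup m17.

Common upper bounds of {m21, m11, m17}: m0, m15.
The least among these is m15.

m15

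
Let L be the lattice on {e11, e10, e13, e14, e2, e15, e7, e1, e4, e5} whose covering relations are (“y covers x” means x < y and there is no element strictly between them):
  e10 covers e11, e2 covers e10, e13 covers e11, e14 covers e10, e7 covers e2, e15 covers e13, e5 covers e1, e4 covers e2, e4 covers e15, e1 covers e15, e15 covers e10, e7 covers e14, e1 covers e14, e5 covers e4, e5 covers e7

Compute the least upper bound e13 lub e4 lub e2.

e4

Common upper bounds of {e13, e4, e2}: e4, e5.
The least among these is e4.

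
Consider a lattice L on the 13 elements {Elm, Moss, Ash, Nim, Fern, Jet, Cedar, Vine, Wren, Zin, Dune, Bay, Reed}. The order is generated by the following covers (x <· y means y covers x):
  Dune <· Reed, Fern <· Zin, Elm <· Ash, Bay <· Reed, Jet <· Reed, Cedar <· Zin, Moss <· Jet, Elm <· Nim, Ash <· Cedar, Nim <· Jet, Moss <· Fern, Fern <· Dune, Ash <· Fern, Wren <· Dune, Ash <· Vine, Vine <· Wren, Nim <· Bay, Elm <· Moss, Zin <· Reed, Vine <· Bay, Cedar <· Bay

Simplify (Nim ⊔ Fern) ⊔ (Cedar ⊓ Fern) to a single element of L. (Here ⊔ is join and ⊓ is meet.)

Nim ∨ Fern = Reed
Cedar ∧ Fern = Ash
Reed ∨ Ash = Reed

Reed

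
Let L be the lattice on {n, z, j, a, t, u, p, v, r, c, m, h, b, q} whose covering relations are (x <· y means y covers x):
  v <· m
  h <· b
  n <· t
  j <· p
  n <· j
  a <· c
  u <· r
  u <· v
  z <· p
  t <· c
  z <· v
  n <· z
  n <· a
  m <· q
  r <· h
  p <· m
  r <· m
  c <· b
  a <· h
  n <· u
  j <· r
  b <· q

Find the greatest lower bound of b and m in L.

Common lower bounds of {b, m}: j, n, r, u.
The greatest among these is r.

r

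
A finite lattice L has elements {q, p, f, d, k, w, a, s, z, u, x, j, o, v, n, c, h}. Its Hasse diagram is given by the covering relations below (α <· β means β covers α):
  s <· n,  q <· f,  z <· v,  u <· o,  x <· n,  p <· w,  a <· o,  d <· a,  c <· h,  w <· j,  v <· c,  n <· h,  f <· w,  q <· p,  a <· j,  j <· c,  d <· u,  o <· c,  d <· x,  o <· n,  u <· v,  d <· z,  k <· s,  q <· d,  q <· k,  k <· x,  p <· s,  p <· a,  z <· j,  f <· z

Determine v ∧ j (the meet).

Common lower bounds of {v, j}: d, f, q, z.
The greatest among these is z.

z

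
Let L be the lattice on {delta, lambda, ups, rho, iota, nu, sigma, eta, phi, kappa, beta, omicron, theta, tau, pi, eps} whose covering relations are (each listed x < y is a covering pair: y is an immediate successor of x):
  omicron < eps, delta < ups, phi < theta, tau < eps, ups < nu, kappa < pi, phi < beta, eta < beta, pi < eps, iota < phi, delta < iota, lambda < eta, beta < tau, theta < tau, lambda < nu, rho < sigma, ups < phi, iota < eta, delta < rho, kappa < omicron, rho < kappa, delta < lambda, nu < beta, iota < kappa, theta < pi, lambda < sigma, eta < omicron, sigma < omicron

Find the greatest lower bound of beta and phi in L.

phi

Common lower bounds of {beta, phi}: delta, iota, phi, ups.
The greatest among these is phi.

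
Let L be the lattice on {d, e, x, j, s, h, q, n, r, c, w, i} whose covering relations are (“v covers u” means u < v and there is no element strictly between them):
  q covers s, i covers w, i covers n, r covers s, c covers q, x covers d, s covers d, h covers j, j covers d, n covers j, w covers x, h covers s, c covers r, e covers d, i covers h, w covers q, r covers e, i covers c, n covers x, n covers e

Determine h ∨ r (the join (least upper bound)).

i

Common upper bounds of {h, r}: i.
The least among these is i.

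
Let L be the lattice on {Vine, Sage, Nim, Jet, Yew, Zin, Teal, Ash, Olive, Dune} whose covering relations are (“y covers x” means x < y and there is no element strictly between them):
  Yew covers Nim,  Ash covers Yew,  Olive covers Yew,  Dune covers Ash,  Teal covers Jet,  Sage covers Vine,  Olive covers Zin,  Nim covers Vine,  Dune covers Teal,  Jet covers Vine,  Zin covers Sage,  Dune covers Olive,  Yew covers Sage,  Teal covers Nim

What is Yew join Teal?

Common upper bounds of {Yew, Teal}: Dune.
The least among these is Dune.

Dune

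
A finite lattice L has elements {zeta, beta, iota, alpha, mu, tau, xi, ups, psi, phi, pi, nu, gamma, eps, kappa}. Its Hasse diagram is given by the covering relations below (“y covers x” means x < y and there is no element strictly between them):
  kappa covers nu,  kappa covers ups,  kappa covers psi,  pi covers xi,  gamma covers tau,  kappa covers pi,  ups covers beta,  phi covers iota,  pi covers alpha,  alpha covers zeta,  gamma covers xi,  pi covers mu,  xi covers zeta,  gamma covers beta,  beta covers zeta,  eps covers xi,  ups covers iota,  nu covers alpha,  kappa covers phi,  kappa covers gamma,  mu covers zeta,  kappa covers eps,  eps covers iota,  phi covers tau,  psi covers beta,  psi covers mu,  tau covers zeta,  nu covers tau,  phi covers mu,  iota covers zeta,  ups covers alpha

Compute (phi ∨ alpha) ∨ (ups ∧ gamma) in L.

phi ∨ alpha = kappa
ups ∧ gamma = beta
kappa ∨ beta = kappa

kappa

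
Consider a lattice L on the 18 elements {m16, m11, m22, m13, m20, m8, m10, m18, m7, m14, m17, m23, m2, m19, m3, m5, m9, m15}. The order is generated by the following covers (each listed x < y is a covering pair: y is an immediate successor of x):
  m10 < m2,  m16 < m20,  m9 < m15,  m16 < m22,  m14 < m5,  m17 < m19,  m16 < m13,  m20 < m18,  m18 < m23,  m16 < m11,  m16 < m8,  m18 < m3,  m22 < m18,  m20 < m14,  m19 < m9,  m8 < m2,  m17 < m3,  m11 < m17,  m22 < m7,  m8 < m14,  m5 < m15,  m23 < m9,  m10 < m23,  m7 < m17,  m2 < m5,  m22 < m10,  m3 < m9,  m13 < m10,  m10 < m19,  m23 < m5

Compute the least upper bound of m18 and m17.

Common upper bounds of {m18, m17}: m15, m3, m9.
The least among these is m3.

m3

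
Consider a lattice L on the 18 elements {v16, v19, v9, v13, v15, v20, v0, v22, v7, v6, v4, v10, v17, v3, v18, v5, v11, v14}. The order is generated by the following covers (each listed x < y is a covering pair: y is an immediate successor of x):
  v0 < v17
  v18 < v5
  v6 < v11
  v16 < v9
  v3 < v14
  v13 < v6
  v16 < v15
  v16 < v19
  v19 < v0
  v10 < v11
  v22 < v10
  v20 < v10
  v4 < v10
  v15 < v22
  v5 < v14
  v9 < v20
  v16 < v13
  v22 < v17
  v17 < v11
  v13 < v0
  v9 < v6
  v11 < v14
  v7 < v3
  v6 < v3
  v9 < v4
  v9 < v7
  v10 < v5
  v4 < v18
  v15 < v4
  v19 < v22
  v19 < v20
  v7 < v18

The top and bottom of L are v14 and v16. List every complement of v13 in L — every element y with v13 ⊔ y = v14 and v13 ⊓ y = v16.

v18, v5

Need y with v13 ∨ y = v14 and v13 ∧ y = v16.
Checking each element gives: v18, v5.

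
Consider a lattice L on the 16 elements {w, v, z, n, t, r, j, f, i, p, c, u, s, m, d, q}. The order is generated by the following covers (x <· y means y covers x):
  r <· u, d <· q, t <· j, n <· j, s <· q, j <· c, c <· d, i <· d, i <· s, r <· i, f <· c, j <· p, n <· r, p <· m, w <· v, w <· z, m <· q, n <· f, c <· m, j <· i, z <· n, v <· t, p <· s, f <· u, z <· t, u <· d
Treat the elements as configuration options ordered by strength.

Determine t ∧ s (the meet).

t

Common lower bounds of {t, s}: t, v, w, z.
The greatest among these is t.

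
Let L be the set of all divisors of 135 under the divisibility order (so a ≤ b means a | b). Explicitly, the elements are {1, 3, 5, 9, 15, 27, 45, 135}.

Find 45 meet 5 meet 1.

1

In the divisibility order, the meet is the greatest common divisor: gcd(45, 5, 1) = 1.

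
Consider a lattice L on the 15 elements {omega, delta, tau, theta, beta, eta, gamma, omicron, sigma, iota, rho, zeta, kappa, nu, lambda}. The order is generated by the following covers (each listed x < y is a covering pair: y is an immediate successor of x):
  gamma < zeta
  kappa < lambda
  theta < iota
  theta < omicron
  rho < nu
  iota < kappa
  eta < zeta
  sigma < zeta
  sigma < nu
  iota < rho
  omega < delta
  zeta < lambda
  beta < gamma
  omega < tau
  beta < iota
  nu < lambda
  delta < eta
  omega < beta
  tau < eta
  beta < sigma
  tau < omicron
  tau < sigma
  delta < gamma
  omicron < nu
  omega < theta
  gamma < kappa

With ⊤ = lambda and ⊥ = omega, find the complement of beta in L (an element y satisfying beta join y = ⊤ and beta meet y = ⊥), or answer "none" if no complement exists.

For every candidate y, either beta ∨ y ≠ lambda or beta ∧ y ≠ omega; no complement exists.

none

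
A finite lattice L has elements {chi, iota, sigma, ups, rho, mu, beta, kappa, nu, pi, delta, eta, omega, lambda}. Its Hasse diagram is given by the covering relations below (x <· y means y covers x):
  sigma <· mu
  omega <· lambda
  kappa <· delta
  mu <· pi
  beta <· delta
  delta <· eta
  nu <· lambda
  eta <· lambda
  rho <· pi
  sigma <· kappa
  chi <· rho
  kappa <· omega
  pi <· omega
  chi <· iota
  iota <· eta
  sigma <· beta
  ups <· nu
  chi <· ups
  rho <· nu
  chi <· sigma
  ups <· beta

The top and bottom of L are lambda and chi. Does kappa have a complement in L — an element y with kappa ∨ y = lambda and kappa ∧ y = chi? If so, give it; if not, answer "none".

Need y with kappa ∨ y = lambda and kappa ∧ y = chi.
Checking each element gives: nu.

nu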